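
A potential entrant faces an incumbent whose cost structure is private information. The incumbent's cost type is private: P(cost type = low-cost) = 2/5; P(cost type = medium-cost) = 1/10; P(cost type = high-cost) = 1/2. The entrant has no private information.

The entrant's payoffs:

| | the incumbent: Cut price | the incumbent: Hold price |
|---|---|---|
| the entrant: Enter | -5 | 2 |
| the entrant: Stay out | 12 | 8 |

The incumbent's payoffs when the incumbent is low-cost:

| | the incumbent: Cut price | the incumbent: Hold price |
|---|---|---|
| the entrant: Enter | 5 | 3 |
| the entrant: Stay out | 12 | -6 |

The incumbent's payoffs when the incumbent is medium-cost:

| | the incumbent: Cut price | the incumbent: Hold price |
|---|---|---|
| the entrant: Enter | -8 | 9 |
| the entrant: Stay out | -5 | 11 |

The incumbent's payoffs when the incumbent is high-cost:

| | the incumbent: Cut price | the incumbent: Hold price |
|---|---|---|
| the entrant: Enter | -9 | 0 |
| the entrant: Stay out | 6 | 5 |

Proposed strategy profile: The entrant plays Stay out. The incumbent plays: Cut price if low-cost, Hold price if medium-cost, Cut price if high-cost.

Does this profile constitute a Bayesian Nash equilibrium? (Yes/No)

The entrant plays Stay out: E[Stay out] = 2/5·(12) + 1/10·(8) + 1/2·(12) = 58/5; E[Enter] = -43/10. Best-responding. ✓
The incumbent (cost type low-cost), facing Stay out: Cut price gives 12, Hold price gives -6. Proposed Cut price is best. ✓
The incumbent (cost type medium-cost), facing Stay out: Cut price gives -5, Hold price gives 11. Proposed Hold price is best. ✓
The incumbent (cost type high-cost), facing Stay out: Cut price gives 6, Hold price gives 5. Proposed Cut price is best. ✓

Yes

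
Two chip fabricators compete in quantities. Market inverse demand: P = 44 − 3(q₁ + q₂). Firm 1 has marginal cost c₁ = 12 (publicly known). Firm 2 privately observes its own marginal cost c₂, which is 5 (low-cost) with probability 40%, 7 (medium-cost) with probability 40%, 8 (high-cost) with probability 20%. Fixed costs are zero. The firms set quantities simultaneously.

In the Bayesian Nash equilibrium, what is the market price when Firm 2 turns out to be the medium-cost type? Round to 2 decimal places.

Type-c best response for Firm 2: q₂(c) = (44 − c)/6 − q₁/2.
Firm 1 maximizes expected profit; its first-order condition is 44 − 6q₁ − 3E[q₂] − 12 = 0.
Substituting E[q₂] and solving: E[c₂] = 6.4, so q₁ = (44 − 2·12 + 6.4)/9 = 2.93333.
q₂(medium-cost) = 4.7, so P = 44 − 3·(2.93333 + 4.7) = 21.1.

21.10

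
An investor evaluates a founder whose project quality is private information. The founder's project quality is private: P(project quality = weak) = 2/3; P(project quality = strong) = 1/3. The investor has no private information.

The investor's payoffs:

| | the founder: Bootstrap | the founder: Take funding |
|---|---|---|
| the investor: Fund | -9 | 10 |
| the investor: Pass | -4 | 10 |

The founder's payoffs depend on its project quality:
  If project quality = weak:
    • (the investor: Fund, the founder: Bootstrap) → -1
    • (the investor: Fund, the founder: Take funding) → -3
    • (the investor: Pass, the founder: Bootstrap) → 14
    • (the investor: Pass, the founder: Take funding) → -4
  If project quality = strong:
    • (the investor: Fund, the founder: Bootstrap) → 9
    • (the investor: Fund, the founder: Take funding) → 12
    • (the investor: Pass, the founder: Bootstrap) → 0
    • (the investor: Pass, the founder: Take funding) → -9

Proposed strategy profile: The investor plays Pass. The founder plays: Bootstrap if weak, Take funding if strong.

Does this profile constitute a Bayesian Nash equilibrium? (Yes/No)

The investor plays Pass: E[Pass] = 2/3·(-4) + 1/3·(10) = 2/3; E[Fund] = -8/3. Best-responding. ✓
The founder (project quality weak), facing Pass: Bootstrap gives 14, Take funding gives -4. Proposed Bootstrap is best. ✓
The founder (project quality strong), facing Pass: Bootstrap gives 0, Take funding gives -9. Proposed Take funding is not best — profitable deviation exists. ✗

No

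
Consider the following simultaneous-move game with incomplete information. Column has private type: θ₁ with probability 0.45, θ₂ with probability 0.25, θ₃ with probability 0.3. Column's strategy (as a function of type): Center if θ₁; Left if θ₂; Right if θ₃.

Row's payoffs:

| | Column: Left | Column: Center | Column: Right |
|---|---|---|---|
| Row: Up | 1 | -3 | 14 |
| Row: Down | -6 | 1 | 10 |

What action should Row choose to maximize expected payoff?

Compute Row's expected payoff for each action, taking the expectation over Column's type.
E[Up] = 0.45·(-3) + 0.25·(1) + 0.3·(14) = 3.1
E[Down] = 0.45·(1) + 0.25·(-6) + 0.3·(10) = 1.95
Best response: Up (3.1 is the largest).

Up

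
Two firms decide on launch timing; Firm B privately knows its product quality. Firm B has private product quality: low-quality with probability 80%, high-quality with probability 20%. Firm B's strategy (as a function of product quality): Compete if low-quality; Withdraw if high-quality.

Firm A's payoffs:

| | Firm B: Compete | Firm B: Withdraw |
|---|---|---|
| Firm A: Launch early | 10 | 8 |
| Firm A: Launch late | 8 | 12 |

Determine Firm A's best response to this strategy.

E[Launch early] = 0.8·(10) + 0.2·(8) = 9.6
E[Launch late] = 0.8·(8) + 0.2·(12) = 8.8
Best response: Launch early (9.6 is the largest).

Launch early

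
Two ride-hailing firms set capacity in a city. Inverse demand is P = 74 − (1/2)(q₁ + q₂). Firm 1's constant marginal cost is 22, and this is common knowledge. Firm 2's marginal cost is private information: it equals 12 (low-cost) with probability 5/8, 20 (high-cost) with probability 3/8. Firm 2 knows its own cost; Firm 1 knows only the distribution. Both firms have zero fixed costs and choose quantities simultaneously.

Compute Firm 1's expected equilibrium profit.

Each type of Firm 2 best-responds to q₁; Firm 1 best-responds to the expected q₂ over Firm 2's types.
Firm 2 with cost c maximizes (74 − (1/2)(q₁+q₂) − c)·q₂, giving q₂(c) = (74 − c − (1/2)q₁).
E[c₂] = 5/8·12 + 3/8·20 = 15
Firm 1's FOC against E[q₂] yields q₁ = (74 − 2·22 + E[c₂])/(3/2) = (74 − 44 + 15)/(3/2) = 30.
E[P] = 74 − (1/2)·(q₁ + E[q₂]) = 37; Firm 1's expected profit = (E[P] − 22)·q₁ = (37 − 22)·30 = 450.

450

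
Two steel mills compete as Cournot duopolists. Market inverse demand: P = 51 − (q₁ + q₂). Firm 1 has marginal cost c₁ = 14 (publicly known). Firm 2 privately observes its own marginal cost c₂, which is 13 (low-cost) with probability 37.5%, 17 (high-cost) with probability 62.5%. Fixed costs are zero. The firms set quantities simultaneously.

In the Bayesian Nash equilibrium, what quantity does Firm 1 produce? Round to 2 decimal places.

12.83

Each type of Firm 2 best-responds to q₁; Firm 1 best-responds to the expected q₂ over Firm 2's types.
Firm 2 with cost c maximizes (51 − (q₁+q₂) − c)·q₂, giving q₂(c) = (51 − c − q₁)/2.
E[c₂] = 0.375·13 + 0.625·17 = 15.5
Firm 1's FOC against E[q₂] yields q₁ = (51 − 2·14 + E[c₂])/3 = (51 − 28 + 15.5)/3 = 12.8333.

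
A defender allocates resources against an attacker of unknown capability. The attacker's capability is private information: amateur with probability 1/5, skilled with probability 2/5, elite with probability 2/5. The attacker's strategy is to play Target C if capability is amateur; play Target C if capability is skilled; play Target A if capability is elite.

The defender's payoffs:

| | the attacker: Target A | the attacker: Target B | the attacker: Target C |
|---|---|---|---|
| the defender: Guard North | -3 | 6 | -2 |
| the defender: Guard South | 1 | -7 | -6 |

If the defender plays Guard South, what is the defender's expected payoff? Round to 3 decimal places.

Take the expectation over the attacker's capability, weighting each type's action by its prior probability.
E[Guard South] = 1/5·(-6) + 2/5·(-6) + 2/5·1 = (-6/5) + (-12/5) + 2/5 = -16/5

-3.200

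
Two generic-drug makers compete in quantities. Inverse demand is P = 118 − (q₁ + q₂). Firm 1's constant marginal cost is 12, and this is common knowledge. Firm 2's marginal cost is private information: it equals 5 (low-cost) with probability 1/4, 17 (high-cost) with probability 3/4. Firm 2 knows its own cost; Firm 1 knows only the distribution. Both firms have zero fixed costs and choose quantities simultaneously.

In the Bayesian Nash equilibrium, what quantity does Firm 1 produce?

Firm 2 with cost c maximizes (118 − (q₁+q₂) − c)·q₂, giving q₂(c) = (118 − c − q₁)/2.
E[c₂] = 1/4·5 + 3/4·17 = 14
Firm 1's FOC against E[q₂] yields q₁ = (118 − 2·12 + E[c₂])/3 = (118 − 24 + 14)/3 = 36.

36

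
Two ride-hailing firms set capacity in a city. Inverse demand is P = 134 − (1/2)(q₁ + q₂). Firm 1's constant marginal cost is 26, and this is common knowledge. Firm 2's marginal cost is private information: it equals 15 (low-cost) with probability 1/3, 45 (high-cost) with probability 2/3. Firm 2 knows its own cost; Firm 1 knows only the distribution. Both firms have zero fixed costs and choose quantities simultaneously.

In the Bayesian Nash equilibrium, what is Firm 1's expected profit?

Type-c best response for Firm 2: q₂(c) = (134 − c) − q₁/2.
Firm 1 maximizes expected profit; its first-order condition is 134 − q₁ − (1/2)E[q₂] − 26 = 0.
Substituting E[q₂] and solving: E[c₂] = 35, so q₁ = (134 − 2·26 + 35)/(3/2) = 78.
E[P] = 134 − (1/2)·(q₁ + E[q₂]) = 65; Firm 1's expected profit = (E[P] − 26)·q₁ = (65 − 26)·78 = 3042.

3042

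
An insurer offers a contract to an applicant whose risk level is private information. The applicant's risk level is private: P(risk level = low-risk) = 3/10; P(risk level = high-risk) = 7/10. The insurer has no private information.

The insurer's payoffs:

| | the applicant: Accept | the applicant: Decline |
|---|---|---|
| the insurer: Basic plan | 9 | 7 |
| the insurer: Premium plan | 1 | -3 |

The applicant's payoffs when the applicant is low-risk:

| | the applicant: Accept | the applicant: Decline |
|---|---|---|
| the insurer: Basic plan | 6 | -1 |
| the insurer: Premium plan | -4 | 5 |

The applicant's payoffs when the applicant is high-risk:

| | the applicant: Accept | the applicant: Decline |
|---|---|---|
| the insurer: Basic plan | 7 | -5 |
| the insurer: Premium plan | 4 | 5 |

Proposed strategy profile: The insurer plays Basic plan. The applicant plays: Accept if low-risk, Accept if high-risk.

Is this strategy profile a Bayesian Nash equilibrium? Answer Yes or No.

Yes

The insurer plays Basic plan: E[Basic plan] = 3/10·(9) + 7/10·(9) = 9; E[Premium plan] = 1. Best-responding. ✓
The applicant (risk level low-risk), facing Basic plan: Accept gives 6, Decline gives -1. Proposed Accept is best. ✓
The applicant (risk level high-risk), facing Basic plan: Accept gives 7, Decline gives -5. Proposed Accept is best. ✓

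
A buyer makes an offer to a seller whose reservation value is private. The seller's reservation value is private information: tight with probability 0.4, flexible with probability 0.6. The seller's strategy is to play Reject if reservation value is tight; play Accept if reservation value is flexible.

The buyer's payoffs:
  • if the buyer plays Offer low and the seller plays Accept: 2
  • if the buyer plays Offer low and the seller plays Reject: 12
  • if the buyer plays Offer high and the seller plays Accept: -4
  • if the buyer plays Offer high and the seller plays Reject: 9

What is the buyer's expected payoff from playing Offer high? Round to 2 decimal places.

E[Offer high] = 0.4·9 + 0.6·(-4) = 3.6 + (-2.4) = 1.2

1.20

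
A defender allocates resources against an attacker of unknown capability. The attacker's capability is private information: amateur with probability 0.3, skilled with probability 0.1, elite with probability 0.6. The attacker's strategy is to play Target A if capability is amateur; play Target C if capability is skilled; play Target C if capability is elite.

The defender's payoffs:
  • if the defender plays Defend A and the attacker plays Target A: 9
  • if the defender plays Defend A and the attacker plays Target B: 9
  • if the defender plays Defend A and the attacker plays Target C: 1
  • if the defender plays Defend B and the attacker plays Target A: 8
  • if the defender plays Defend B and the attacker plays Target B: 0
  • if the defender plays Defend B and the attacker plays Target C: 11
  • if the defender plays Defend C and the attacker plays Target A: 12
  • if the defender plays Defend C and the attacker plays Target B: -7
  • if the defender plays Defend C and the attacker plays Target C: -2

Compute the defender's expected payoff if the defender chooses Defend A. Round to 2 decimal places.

3.40

Take the expectation over the attacker's capability, weighting each type's action by its prior probability.
E[Defend A] = 0.3·9 + 0.1·1 + 0.6·1 = 2.7 + 0.1 + 0.6 = 3.4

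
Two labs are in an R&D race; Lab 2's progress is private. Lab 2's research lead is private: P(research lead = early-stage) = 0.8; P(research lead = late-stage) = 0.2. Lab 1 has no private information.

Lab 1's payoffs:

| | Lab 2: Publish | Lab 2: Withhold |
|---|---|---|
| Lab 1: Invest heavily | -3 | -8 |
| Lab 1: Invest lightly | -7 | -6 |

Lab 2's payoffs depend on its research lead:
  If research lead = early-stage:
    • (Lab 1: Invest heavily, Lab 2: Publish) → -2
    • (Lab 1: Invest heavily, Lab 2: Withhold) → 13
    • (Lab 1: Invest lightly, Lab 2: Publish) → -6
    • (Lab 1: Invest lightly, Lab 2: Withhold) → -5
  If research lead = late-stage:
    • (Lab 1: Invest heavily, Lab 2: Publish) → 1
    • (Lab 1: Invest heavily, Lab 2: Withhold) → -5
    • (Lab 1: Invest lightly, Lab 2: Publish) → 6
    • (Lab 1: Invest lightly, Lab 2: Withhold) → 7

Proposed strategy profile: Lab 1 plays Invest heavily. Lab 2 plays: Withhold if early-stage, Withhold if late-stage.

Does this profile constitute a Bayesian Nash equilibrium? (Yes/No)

No

Lab 1 plays Invest heavily: E[Invest heavily] = 0.8·(-8) + 0.2·(-8) = -8; E[Invest lightly] = -6. Not best-responding. ✗
Lab 2 (research lead early-stage), facing Invest heavily: Publish gives -2, Withhold gives 13. Proposed Withhold is best. ✓
Lab 2 (research lead late-stage), facing Invest heavily: Publish gives 1, Withhold gives -5. Proposed Withhold is not best — profitable deviation exists. ✗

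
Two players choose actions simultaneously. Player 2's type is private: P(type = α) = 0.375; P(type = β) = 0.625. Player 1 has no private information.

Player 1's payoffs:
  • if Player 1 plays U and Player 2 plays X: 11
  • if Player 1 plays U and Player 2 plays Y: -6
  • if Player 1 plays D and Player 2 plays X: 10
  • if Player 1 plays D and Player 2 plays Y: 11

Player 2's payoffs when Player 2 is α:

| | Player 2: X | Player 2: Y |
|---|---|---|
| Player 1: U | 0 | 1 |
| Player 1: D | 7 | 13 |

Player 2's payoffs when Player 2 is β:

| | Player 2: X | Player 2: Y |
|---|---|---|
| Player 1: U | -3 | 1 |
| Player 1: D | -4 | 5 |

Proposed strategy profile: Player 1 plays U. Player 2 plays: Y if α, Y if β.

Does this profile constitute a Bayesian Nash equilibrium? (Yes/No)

No

Player 1 plays U: E[U] = 0.375·(-6) + 0.625·(-6) = -6; E[D] = 11. Not best-responding. ✗
Player 2 (type α), facing U: X gives 0, Y gives 1. Proposed Y is best. ✓
Player 2 (type β), facing U: X gives -3, Y gives 1. Proposed Y is best. ✓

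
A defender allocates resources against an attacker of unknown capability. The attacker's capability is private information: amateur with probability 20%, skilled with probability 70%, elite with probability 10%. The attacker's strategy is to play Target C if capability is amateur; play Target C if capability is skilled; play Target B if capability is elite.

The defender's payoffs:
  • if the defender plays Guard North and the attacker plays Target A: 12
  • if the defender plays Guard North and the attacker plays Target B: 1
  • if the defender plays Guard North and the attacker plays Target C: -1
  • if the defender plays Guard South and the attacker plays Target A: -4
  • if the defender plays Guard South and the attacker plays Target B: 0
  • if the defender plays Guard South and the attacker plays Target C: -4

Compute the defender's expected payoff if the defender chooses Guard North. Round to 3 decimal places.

-0.800

E[Guard North] = 0.2·(-1) + 0.7·(-1) + 0.1·1 = (-0.2) + (-0.7) + 0.1 = -0.8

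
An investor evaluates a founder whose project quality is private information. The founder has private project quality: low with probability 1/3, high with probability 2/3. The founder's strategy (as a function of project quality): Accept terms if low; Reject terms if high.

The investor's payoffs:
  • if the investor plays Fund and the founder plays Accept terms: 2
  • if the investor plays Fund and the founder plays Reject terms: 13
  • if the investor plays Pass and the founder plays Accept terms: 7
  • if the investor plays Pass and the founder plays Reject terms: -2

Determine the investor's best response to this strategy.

Fund

Compute the investor's expected payoff for each action, taking the expectation over the founder's type.
E[Fund] = 1/3·(2) + 2/3·(13) = 28/3
E[Pass] = 1/3·(7) + 2/3·(-2) = 1
Best response: Fund (28/3 is the largest).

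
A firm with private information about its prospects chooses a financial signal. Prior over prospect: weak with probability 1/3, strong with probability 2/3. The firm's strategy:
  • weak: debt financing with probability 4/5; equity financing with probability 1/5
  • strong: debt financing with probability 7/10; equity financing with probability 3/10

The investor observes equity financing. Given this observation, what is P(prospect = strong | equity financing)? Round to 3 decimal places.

0.750

P(equity financing) = (1/3)·(1/5) + (2/3)·(3/10) = 4/15
P(strong | equity financing) = ((2/3)·(3/10)) / (4/15) = (1/5) / (4/15) = 3/4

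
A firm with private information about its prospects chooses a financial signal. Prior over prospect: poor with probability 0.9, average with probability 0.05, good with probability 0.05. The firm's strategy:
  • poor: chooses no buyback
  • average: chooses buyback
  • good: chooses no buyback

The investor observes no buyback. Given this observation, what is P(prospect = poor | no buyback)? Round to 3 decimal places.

Apply Bayes' rule using the sender's strategy as the likelihood.
P(no buyback) = 0.9·1 + 0.05·0 + 0.05·1 = 0.95
P(poor | no buyback) = (0.9·1) / 0.95 = 0.9 / 0.95 = 0.947368

0.947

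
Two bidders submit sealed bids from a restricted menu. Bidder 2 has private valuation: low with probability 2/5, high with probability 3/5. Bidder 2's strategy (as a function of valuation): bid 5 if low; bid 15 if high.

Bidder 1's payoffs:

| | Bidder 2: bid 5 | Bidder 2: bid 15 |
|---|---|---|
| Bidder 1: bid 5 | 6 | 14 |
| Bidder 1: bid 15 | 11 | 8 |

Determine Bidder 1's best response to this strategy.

Compute Bidder 1's expected payoff for each action, taking the expectation over Bidder 2's type.
E[bid 5] = 2/5·(6) + 3/5·(14) = 54/5
E[bid 15] = 2/5·(11) + 3/5·(8) = 46/5
Best response: bid 5 (54/5 is the largest).

bid 5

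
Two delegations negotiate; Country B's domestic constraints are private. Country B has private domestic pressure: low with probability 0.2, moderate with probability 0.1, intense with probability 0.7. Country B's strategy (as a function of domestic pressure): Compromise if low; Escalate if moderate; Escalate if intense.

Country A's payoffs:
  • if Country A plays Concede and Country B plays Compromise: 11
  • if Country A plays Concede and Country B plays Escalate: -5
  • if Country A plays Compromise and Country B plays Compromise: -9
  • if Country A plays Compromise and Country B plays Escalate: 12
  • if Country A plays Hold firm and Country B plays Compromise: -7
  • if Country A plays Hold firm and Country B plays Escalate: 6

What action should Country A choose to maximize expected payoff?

E[Concede] = 0.2·(11) + 0.1·(-5) + 0.7·(-5) = -1.8
E[Compromise] = 0.2·(-9) + 0.1·(12) + 0.7·(12) = 7.8
E[Hold firm] = 0.2·(-7) + 0.1·(6) + 0.7·(6) = 3.4
Best response: Compromise (7.8 is the largest).

Compromise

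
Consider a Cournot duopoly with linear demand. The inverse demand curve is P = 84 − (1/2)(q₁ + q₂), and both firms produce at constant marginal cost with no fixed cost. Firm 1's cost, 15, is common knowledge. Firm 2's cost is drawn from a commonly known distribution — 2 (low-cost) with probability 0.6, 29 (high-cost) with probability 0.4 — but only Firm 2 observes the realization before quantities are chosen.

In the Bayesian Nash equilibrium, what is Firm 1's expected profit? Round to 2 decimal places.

991.61

Type-c best response for Firm 2: q₂(c) = (84 − c) − q₁/2.
Firm 1 maximizes expected profit; its first-order condition is 84 − q₁ − (1/2)E[q₂] − 15 = 0.
Substituting E[q₂] and solving: E[c₂] = 12.8, so q₁ = (84 − 2·15 + 12.8)/(3/2) = 44.5333.
E[P] = 84 − (1/2)·(q₁ + E[q₂]) = 37.2667; Firm 1's expected profit = (E[P] − 15)·q₁ = (37.2667 − 15)·44.5333 = 991.609.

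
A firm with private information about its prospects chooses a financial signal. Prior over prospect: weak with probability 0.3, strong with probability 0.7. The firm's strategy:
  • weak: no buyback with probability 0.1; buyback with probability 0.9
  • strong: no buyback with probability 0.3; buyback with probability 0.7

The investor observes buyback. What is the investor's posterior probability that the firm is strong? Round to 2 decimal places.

0.64

P(buyback) = 0.3·0.9 + 0.7·0.7 = 0.76
P(strong | buyback) = (0.7·0.7) / 0.76 = 0.49 / 0.76 = 0.644737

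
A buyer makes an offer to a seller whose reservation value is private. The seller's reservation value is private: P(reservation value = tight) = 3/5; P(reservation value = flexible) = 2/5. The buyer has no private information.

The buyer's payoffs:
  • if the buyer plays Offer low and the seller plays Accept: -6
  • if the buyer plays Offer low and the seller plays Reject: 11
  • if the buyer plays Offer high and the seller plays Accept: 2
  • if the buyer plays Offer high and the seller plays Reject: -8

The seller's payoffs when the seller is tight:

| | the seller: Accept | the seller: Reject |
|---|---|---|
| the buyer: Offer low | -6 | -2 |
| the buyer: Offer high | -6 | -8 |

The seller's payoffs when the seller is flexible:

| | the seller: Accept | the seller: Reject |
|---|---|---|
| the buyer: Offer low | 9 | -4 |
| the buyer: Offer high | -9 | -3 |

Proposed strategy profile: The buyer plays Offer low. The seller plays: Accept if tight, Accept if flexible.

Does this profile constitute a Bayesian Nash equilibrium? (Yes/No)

The buyer plays Offer low: E[Offer low] = 3/5·(-6) + 2/5·(-6) = -6; E[Offer high] = 2. Not best-responding. ✗
The seller (reservation value tight), facing Offer low: Accept gives -6, Reject gives -2. Proposed Accept is not best — profitable deviation exists. ✗
The seller (reservation value flexible), facing Offer low: Accept gives 9, Reject gives -4. Proposed Accept is best. ✓

No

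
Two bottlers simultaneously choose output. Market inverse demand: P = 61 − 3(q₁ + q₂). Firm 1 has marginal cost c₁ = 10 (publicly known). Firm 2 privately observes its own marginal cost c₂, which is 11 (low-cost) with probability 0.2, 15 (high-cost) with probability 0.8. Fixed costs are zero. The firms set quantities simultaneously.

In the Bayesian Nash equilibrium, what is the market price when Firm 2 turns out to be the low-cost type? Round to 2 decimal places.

26.80

Type-c best response for Firm 2: q₂(c) = (61 − c)/6 − q₁/2.
Firm 1 maximizes expected profit; its first-order condition is 61 − 6q₁ − 3E[q₂] − 10 = 0.
Substituting E[q₂] and solving: E[c₂] = 14.2, so q₁ = (61 − 2·10 + 14.2)/9 = 6.13333.
q₂(low-cost) = 5.26667, so P = 61 − 3·(6.13333 + 5.26667) = 26.8.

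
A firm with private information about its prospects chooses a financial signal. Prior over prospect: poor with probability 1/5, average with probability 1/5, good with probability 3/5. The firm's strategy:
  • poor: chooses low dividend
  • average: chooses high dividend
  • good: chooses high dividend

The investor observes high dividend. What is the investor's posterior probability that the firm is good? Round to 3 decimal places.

P(high dividend) = (1/5)·0 + (1/5)·1 + (3/5)·1 = 4/5
P(good | high dividend) = ((3/5)·1) / (4/5) = (3/5) / (4/5) = 3/4

0.750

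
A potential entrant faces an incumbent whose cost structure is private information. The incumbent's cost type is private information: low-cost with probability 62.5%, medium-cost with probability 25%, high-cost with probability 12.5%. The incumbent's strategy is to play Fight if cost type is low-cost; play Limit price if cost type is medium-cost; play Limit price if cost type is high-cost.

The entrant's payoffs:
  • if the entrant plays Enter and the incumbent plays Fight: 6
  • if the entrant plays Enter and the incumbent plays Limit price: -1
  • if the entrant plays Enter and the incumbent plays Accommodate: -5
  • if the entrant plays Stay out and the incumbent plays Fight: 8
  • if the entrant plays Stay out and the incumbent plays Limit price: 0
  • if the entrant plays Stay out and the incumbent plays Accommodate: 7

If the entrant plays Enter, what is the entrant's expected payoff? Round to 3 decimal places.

E[Enter] = 0.625·6 + 0.25·(-1) + 0.125·(-1) = 3.75 + (-0.25) + (-0.125) = 3.375

3.375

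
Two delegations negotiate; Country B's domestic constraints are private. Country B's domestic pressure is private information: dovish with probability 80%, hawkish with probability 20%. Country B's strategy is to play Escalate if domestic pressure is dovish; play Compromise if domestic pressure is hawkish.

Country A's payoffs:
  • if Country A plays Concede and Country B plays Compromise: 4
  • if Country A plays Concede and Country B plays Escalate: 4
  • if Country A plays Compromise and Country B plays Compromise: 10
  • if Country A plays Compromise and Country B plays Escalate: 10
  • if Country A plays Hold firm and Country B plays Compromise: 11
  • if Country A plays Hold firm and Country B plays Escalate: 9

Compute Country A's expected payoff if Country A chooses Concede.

E[Concede] = 0.8·4 + 0.2·4 = 3.2 + 0.8 = 4

4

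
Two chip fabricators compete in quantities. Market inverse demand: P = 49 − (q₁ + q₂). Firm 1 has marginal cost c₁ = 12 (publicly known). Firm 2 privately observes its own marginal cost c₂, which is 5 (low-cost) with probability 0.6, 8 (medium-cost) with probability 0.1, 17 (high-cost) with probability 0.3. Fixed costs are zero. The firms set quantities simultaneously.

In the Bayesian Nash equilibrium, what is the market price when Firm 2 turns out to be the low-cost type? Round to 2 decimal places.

Type-c best response for Firm 2: q₂(c) = (49 − c)/2 − q₁/2.
Firm 1 maximizes expected profit; its first-order condition is 49 − 2q₁ − E[q₂] − 12 = 0.
Substituting E[q₂] and solving: E[c₂] = 8.9, so q₁ = (49 − 2·12 + 8.9)/3 = 11.3.
q₂(low-cost) = 16.35, so P = 49 − (11.3 + 16.35) = 21.35.

21.35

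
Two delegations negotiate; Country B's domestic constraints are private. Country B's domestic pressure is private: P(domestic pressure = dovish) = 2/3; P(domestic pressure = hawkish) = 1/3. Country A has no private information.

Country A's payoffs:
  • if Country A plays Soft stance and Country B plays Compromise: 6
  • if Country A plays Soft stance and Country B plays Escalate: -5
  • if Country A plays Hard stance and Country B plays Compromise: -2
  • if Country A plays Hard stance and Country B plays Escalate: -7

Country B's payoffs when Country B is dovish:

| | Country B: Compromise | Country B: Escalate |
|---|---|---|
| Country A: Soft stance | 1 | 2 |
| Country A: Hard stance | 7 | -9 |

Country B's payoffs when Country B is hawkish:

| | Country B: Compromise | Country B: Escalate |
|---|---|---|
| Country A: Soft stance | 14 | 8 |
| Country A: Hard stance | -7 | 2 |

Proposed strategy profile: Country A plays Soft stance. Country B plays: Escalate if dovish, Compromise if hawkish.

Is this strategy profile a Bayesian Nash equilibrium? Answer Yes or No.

Country A plays Soft stance: E[Soft stance] = 2/3·(-5) + 1/3·(6) = -4/3; E[Hard stance] = -16/3. Best-responding. ✓
Country B (domestic pressure dovish), facing Soft stance: Compromise gives 1, Escalate gives 2. Proposed Escalate is best. ✓
Country B (domestic pressure hawkish), facing Soft stance: Compromise gives 14, Escalate gives 8. Proposed Compromise is best. ✓

Yes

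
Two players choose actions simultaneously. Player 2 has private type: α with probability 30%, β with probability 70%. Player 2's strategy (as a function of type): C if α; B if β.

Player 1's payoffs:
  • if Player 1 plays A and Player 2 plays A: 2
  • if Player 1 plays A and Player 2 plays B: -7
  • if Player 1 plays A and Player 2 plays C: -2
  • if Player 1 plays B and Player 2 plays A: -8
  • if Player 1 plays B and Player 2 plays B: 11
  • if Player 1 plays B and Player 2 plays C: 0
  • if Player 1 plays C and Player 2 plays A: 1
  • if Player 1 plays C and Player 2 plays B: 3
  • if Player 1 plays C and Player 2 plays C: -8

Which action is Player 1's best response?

Compute Player 1's expected payoff for each action, taking the expectation over Player 2's type.
E[A] = 0.3·(-2) + 0.7·(-7) = -5.5
E[B] = 0.3·(0) + 0.7·(11) = 7.7
E[C] = 0.3·(-8) + 0.7·(3) = -0.3
Best response: B (7.7 is the largest).

B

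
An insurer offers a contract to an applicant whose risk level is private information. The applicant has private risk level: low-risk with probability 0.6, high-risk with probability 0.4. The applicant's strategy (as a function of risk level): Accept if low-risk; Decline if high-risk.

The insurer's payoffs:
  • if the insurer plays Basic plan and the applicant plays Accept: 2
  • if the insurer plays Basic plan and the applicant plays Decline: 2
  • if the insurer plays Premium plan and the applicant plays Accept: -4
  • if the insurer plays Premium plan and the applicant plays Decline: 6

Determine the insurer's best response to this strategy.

E[Basic plan] = 0.6·(2) + 0.4·(2) = 2
E[Premium plan] = 0.6·(-4) + 0.4·(6) = 0
Best response: Basic plan (2 is the largest).

Basic plan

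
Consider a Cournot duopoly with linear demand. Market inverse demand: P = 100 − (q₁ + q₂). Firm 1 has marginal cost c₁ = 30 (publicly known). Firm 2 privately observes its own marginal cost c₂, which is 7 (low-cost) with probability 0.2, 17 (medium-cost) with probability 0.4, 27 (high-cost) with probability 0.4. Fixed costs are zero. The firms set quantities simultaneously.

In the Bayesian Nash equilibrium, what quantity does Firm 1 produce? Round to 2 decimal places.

Type-c best response for Firm 2: q₂(c) = (100 − c)/2 − q₁/2.
Firm 1 maximizes expected profit; its first-order condition is 100 − 2q₁ − E[q₂] − 30 = 0.
Substituting E[q₂] and solving: E[c₂] = 19, so q₁ = (100 − 2·30 + 19)/3 = 19.6667.

19.67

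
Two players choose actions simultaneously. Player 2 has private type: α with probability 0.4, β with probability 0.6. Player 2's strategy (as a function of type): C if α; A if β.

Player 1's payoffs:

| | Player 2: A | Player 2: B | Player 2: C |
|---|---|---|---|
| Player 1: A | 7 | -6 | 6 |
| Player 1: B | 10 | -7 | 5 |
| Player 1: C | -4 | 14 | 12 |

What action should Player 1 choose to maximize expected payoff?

B

E[A] = 0.4·(6) + 0.6·(7) = 6.6
E[B] = 0.4·(5) + 0.6·(10) = 8
E[C] = 0.4·(12) + 0.6·(-4) = 2.4
Best response: B (8 is the largest).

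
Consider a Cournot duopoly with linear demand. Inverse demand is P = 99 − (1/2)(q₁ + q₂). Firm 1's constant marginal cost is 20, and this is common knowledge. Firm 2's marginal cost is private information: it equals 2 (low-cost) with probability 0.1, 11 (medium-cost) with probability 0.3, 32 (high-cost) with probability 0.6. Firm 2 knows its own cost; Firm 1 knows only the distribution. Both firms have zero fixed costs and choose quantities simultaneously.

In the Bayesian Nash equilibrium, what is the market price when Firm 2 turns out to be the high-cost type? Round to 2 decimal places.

51.88

Type-c best response for Firm 2: q₂(c) = (99 − c) − q₁/2.
Firm 1 maximizes expected profit; its first-order condition is 99 − q₁ − (1/2)E[q₂] − 20 = 0.
Substituting E[q₂] and solving: E[c₂] = 22.7, so q₁ = (99 − 2·20 + 22.7)/(3/2) = 54.4667.
q₂(high-cost) = 39.7667, so P = 99 − (1/2)·(54.4667 + 39.7667) = 51.8833.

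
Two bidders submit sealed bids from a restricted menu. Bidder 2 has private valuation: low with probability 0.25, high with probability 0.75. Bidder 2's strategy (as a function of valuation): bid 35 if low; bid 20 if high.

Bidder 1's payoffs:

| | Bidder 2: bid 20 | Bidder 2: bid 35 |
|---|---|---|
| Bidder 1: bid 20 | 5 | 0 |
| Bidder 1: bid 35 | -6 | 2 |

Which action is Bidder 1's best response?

bid 20

E[bid 20] = 0.25·(0) + 0.75·(5) = 3.75
E[bid 35] = 0.25·(2) + 0.75·(-6) = -4
Best response: bid 20 (3.75 is the largest).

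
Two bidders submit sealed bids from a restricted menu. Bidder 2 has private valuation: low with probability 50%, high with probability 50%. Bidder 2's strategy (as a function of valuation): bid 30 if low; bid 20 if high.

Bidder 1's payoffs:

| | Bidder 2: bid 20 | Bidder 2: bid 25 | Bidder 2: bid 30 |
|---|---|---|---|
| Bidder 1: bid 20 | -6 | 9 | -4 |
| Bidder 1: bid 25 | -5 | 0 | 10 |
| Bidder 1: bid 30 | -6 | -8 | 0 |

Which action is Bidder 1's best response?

E[bid 20] = 0.5·(-4) + 0.5·(-6) = -5
E[bid 25] = 0.5·(10) + 0.5·(-5) = 2.5
E[bid 30] = 0.5·(0) + 0.5·(-6) = -3
Best response: bid 25 (2.5 is the largest).

bid 25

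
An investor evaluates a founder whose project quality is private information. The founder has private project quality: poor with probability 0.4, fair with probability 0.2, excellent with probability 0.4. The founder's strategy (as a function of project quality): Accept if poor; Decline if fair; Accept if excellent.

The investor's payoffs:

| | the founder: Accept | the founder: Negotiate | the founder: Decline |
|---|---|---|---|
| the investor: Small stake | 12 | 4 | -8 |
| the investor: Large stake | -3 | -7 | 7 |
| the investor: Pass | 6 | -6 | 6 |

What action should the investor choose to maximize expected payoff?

Small stake

E[Small stake] = 0.4·(12) + 0.2·(-8) + 0.4·(12) = 8
E[Large stake] = 0.4·(-3) + 0.2·(7) + 0.4·(-3) = -1
E[Pass] = 0.4·(6) + 0.2·(6) + 0.4·(6) = 6
Best response: Small stake (8 is the largest).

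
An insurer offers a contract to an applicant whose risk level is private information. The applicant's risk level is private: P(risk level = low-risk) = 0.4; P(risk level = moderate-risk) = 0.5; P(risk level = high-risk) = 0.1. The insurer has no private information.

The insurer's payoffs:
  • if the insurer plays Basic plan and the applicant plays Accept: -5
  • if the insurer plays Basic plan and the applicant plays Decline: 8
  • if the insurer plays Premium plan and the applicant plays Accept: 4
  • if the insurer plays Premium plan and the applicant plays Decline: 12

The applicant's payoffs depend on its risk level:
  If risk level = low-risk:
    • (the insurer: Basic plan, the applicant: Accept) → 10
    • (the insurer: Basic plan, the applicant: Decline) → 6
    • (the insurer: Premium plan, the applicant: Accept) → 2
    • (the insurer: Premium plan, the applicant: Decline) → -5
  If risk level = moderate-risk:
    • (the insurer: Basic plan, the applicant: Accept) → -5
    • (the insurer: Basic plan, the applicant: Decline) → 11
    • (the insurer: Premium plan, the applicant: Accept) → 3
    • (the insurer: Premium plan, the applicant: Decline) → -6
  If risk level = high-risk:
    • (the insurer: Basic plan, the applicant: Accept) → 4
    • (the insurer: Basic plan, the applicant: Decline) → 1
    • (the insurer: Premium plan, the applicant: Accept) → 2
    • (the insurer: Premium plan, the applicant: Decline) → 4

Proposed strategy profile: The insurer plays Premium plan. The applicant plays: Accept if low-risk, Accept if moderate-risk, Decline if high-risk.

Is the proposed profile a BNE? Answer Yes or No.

Yes

The insurer plays Premium plan: E[Premium plan] = 0.4·(4) + 0.5·(4) + 0.1·(12) = 4.8; E[Basic plan] = -3.7. Best-responding. ✓
The applicant (risk level low-risk), facing Premium plan: Accept gives 2, Decline gives -5. Proposed Accept is best. ✓
The applicant (risk level moderate-risk), facing Premium plan: Accept gives 3, Decline gives -6. Proposed Accept is best. ✓
The applicant (risk level high-risk), facing Premium plan: Accept gives 2, Decline gives 4. Proposed Decline is best. ✓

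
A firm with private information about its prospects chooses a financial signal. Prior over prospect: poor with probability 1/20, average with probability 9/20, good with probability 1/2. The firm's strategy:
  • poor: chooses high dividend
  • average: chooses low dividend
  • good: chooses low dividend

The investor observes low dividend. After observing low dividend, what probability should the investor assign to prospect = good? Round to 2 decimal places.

Apply Bayes' rule using the sender's strategy as the likelihood.
P(low dividend) = (1/20)·0 + (9/20)·1 + (1/2)·1 = 19/20
P(good | low dividend) = ((1/2)·1) / (19/20) = (1/2) / (19/20) = 10/19

0.53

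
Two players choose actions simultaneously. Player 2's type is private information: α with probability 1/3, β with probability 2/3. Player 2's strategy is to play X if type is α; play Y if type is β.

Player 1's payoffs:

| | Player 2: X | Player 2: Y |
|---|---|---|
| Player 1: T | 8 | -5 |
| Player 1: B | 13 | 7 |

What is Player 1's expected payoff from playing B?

9

E[B] = 1/3·13 + 2/3·7 = 13/3 + 14/3 = 9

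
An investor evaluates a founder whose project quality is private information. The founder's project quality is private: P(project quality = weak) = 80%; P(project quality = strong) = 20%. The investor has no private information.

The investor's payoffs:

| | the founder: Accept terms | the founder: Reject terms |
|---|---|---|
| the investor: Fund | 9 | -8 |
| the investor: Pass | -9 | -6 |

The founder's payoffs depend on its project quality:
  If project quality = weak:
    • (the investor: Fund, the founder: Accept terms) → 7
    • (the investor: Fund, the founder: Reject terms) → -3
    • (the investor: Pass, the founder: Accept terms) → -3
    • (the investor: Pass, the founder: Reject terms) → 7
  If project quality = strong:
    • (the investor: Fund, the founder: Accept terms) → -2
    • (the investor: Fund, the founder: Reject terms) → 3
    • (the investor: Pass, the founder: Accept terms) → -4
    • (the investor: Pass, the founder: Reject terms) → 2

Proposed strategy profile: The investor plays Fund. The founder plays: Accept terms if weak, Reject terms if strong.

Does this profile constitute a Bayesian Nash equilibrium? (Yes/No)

A profile is a BNE iff every type of every player is best-responding given beliefs about the other side.
The investor plays Fund: E[Fund] = 0.8·(9) + 0.2·(-8) = 5.6; E[Pass] = -8.4. Best-responding. ✓
The founder (project quality weak), facing Fund: Accept terms gives 7, Reject terms gives -3. Proposed Accept terms is best. ✓
The founder (project quality strong), facing Fund: Accept terms gives -2, Reject terms gives 3. Proposed Reject terms is best. ✓

Yes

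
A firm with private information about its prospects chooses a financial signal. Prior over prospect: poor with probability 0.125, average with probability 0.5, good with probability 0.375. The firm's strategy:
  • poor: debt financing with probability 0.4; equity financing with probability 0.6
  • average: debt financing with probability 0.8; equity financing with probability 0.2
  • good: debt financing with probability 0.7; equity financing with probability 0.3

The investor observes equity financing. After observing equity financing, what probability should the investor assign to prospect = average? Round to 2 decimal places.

0.35

Apply Bayes' rule using the sender's strategy as the likelihood.
P(equity financing) = 0.125·0.6 + 0.5·0.2 + 0.375·0.3 = 0.2875
P(average | equity financing) = (0.5·0.2) / 0.2875 = 0.1 / 0.2875 = 0.347826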